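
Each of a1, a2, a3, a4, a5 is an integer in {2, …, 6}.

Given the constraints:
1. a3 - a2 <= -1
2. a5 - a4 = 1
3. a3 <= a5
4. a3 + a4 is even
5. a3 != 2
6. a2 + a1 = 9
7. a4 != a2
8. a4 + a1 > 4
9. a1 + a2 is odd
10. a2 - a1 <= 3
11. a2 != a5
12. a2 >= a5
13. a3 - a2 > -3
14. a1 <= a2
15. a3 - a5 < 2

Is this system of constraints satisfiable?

One satisfying assignment is a1 = 3, a2 = 6, a3 = 4, a4 = 4, a5 = 5.
For the less obvious constraints — constraint 1: a3 - a2 = -2; constraint 2: a5 - a4 = 1 — and the others hold by inspection.

Satisfiable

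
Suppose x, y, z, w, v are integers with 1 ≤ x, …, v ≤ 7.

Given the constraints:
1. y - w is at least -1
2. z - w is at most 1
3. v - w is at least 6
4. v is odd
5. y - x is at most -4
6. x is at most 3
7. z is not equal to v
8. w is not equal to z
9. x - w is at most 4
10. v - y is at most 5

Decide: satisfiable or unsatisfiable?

Constraints 3, 5, 9, and 10 give w − x ≥ -4, x − y ≥ 4, y − v ≥ -5, v − w ≥ 6.
Adding all 4 inequalities: the left sides telescope to 0, and the right sides sum to (-4) + 4 + (-5) + 6 = 1. So 0 ≥ 1, which is false.

Unsatisfiable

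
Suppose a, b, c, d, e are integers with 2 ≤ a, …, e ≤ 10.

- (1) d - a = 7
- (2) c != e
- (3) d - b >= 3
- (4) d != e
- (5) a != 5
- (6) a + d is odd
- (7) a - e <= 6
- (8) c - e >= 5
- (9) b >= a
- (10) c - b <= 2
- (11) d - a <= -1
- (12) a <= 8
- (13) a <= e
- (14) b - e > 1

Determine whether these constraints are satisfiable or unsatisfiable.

Unsatisfiable

Constraints 3, 7, 8, 10, and 11 give a − d ≥ 1, d − b ≥ 3, b − c ≥ -2, c − e ≥ 5, e − a ≥ -6.
Adding all 5 inequalities: the left sides telescope to 0, and the right sides sum to 1 + 3 + (-2) + 5 + (-6) = 1. So 0 ≥ 1, which is false.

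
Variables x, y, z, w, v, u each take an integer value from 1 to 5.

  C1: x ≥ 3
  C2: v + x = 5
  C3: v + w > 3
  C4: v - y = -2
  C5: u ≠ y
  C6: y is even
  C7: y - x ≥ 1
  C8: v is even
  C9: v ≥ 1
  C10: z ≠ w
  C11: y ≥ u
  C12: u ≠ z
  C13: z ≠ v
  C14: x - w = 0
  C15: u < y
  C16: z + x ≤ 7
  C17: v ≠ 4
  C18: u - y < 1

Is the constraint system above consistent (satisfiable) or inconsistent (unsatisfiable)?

The assignment x = 3, y = 4, z = 1, w = 3, v = 2, u = 3 works:
  constraint 2 holds since v + x = 5.
  constraint 3 holds since v + w = 5.
The rest check out directly.

Satisfiable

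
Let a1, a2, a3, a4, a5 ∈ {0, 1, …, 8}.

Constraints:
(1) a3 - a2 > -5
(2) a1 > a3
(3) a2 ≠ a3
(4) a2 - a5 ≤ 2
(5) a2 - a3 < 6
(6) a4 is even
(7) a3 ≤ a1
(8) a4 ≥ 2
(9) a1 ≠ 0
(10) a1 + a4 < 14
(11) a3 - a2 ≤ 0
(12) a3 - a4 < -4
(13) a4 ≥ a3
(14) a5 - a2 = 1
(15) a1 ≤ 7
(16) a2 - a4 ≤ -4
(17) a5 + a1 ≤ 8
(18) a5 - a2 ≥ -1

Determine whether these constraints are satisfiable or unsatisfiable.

Satisfiable

Setting (a1, a2, a3, a4, a5) = (3, 4, 1, 8, 5) satisfies everything: constraint 1: a3 - a2 = -3; constraint 4: a2 - a5 = -1, and the others follow.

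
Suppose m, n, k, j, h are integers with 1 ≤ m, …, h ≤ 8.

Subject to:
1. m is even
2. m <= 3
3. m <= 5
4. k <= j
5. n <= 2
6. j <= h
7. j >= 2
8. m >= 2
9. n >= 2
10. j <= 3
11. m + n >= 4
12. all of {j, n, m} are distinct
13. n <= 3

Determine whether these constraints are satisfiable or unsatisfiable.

Constraints 2, 7, 8, 9, 10, and 13 confine each of j, n, m to the 2 values {2, 3}.
Constraint 12 requires all 3 of them to be distinct, but only 2 values are available — impossible by the pigeonhole principle.

Unsatisfiable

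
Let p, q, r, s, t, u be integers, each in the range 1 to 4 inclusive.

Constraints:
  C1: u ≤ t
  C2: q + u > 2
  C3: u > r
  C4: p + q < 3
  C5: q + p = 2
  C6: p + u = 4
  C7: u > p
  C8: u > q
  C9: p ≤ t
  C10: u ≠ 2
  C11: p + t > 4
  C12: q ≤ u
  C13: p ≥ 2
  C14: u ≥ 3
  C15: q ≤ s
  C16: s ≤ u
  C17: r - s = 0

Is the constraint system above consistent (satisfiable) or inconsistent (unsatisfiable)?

Unsatisfiable

From constraint 13: p ≥ 2. From constraint 14: u ≥ 3. Hence p + u ≥ 5. But constraint 6 requires p + u = 4, and 4 < 5. Contradiction.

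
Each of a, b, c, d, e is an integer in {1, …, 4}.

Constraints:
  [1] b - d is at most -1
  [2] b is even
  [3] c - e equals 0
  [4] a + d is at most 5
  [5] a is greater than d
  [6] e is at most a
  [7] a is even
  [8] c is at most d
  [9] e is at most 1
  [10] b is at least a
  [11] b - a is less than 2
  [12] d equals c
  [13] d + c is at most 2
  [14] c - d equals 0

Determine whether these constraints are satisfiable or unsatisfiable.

Constraints 1, 5, and 10 give d < a, a ≤ b, b < d. Chaining: d < a ≤ b < d, which forces d < d — impossible.

Unsatisfiable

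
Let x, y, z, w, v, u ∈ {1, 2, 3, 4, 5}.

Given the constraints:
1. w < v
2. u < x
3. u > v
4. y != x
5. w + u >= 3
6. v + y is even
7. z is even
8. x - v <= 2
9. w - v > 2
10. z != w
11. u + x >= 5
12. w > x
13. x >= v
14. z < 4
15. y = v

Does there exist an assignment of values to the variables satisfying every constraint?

Unsatisfiable

Constraints 1, 2, 3, and 12 give w < v, v < u, u < x, x < w. Chaining: w < v < u < x < w, which forces w < w — impossible.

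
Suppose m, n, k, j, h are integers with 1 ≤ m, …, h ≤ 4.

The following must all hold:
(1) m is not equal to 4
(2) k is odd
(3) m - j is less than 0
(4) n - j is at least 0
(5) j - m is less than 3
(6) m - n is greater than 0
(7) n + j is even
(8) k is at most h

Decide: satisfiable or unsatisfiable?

Unsatisfiable

Constraints 3, 4, and 6 give j ≤ n, n < m, m < j. Chaining: j ≤ n < m < j, which forces j < j — impossible.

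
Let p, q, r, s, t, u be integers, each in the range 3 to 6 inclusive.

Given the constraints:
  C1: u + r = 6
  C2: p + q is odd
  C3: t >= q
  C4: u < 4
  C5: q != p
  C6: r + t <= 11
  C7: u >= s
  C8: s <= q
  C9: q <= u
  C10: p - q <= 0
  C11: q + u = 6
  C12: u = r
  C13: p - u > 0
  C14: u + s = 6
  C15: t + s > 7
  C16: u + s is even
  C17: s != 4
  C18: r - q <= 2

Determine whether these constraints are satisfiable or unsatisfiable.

Constraints 9, 10, and 13 give u < p, p ≤ q, q ≤ u. Chaining: u < p ≤ q ≤ u, which forces u < u — impossible.

Unsatisfiable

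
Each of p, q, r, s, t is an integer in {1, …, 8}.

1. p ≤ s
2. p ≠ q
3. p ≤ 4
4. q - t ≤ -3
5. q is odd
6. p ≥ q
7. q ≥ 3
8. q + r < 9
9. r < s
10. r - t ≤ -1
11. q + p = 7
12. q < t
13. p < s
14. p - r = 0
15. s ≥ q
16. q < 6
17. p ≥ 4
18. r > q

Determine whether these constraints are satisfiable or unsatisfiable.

Satisfiable

Try p = 4, q = 3, r = 4, s = 7, t = 7.
Check constraint 4: q - t = -4; constraint 8: q + r = 7; constraint 10: r - t = -3. The remaining constraints are straightforward to verify.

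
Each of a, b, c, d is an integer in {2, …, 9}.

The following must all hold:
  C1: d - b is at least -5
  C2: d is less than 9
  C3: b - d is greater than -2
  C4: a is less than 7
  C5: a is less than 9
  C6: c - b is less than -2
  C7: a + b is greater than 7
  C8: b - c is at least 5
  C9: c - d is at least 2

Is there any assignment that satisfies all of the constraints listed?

Unsatisfiable

Constraints 1, 8, and 9 give d − b ≥ -5, b − c ≥ 5, c − d ≥ 2.
Adding all 3 inequalities: the left sides telescope to 0, and the right sides sum to (-5) + 5 + 2 = 2. So 0 ≥ 2, which is false.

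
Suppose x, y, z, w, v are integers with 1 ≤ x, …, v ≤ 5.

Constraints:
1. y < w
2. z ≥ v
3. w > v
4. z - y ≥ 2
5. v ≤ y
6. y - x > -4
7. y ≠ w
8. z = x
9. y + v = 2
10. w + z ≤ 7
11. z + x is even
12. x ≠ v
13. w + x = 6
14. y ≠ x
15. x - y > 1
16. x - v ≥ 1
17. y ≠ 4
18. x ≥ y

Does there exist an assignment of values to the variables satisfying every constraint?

Satisfiable

One satisfying assignment is x = 3, y = 1, z = 3, w = 3, v = 1.
For the less obvious constraints — constraint 4: z - y = 2; constraint 6: y - x = -2 — and the others hold by inspection.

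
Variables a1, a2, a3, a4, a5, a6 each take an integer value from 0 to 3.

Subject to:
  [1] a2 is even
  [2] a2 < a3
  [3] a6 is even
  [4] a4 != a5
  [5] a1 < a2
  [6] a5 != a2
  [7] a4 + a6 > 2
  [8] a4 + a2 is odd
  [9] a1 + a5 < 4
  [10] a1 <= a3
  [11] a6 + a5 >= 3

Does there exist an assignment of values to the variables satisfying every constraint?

The assignment a1 = 0, a2 = 2, a3 = 3, a4 = 1, a5 = 3, a6 = 2 works:
  constraint 7 holds since a4 + a6 = 3.
  constraint 9 holds since a1 + a5 = 3.
  constraint 11 holds since a6 + a5 = 5.
The rest check out directly.

Satisfiable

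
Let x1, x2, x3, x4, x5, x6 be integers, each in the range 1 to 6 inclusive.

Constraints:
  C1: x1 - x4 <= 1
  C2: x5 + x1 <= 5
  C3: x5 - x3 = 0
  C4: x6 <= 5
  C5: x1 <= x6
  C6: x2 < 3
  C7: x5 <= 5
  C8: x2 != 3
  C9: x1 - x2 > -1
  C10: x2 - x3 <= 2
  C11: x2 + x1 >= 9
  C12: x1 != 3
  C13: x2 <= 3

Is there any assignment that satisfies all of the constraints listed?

Unsatisfiable

From constraint 13: x2 ≤ 3. From constraints 4 and 5: x1 ≤ x6 ≤ 5. Hence x2 + x1 ≤ 8. But constraint 11 requires x2 + x1 ≥ 9, and 9 > 8. Contradiction.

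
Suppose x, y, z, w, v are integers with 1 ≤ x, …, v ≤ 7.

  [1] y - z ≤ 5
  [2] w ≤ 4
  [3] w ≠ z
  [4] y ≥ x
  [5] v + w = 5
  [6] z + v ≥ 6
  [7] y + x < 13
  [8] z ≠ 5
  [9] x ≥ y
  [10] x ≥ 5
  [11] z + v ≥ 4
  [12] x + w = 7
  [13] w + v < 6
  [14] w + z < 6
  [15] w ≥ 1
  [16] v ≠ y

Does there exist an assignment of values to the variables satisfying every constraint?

Satisfiable

Take x = 6, y = 6, z = 2, w = 1, v = 4. Then constraint 1: y - z = 4; constraint 5: v + w = 5; constraint 6: z + v = 6, and every other listed constraint is also met.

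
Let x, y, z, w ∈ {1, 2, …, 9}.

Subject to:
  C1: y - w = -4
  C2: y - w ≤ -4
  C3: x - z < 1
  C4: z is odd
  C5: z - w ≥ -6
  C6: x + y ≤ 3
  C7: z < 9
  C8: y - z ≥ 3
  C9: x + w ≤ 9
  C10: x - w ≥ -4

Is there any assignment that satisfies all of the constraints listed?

Constraints 2, 5, and 8 give w − y ≥ 4, y − z ≥ 3, z − w ≥ -6.
Adding all 3 inequalities: the left sides telescope to 0, and the right sides sum to 4 + 3 + (-6) = 1. So 0 ≥ 1, which is false.

Unsatisfiable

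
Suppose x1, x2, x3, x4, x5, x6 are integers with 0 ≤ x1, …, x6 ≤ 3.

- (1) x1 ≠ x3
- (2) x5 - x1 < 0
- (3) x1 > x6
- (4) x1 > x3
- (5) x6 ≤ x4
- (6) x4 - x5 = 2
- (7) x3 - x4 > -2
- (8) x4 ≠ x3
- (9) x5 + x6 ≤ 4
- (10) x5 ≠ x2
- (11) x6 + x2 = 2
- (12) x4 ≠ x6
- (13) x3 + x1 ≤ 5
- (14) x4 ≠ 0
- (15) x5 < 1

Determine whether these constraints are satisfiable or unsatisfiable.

Satisfiable

One satisfying assignment is x1 = 3, x2 = 1, x3 = 1, x4 = 2, x5 = 0, x6 = 1.
For the less obvious constraints — constraint 2: x5 - x1 = -3; constraint 6: x4 - x5 = 2; constraint 7: x3 - x4 = -1 — and the others hold by inspection.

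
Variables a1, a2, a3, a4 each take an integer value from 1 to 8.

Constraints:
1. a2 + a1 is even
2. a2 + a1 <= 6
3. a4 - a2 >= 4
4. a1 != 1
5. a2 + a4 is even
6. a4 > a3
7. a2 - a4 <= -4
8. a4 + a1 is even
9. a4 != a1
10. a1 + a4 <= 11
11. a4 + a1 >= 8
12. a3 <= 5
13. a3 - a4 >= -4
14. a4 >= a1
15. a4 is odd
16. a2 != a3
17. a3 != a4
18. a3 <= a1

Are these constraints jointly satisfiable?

Satisfiable

One satisfying assignment is a1 = 3, a2 = 1, a3 = 3, a4 = 7.
For the less obvious constraints — constraint 2: a2 + a1 = 4; constraint 3: a4 - a2 = 6; constraint 7: a2 - a4 = -6 — and the others hold by inspection.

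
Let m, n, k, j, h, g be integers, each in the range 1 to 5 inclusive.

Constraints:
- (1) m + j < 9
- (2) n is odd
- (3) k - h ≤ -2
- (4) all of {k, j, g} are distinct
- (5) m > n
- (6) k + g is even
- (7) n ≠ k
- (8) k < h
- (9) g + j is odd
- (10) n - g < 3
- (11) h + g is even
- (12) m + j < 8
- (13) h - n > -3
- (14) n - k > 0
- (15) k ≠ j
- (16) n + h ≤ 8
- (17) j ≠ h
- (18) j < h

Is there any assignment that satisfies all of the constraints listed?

The assignment m = 5, n = 3, k = 1, j = 2, h = 3, g = 3 works:
  constraint 1 holds since m + j = 7.
  constraint 3 holds since k - h = -2.
The rest check out directly.

Satisfiable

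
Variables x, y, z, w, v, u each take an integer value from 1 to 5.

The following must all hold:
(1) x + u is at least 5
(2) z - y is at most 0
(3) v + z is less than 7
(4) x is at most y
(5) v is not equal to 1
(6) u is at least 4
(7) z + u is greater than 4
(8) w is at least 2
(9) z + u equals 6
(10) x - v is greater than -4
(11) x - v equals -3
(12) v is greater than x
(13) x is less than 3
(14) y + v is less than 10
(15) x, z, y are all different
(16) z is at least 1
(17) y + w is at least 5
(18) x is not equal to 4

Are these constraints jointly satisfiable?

Take x = 2, y = 3, z = 1, w = 3, v = 5, u = 5. Then constraint 1: x + u = 7; constraint 2: z - y = -2, and every other listed constraint is also met.

Satisfiable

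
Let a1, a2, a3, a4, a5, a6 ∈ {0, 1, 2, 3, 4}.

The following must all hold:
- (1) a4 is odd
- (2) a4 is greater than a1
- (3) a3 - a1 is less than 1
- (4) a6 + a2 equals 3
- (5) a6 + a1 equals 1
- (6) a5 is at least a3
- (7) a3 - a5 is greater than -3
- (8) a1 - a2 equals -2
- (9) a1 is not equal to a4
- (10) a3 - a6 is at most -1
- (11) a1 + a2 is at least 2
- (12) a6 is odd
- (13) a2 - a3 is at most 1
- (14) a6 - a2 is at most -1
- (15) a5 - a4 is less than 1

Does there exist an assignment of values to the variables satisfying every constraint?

Unsatisfiable

Constraints 10, 13, and 14 give a6 − a3 ≥ 1, a3 − a2 ≥ -1, a2 − a6 ≥ 1.
Adding all 3 inequalities: the left sides telescope to 0, and the right sides sum to 1 + (-1) + 1 = 1. So 0 ≥ 1, which is false.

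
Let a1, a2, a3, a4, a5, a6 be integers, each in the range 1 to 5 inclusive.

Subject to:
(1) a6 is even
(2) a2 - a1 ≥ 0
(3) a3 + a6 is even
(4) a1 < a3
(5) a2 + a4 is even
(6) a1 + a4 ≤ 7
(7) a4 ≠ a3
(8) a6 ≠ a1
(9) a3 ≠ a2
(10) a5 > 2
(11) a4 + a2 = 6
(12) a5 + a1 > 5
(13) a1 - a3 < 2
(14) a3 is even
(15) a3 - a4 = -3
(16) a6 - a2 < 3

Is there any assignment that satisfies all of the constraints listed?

One satisfying assignment is a1 = 1, a2 = 1, a3 = 2, a4 = 5, a5 = 5, a6 = 2.
For the less obvious constraints — constraint 2: a2 - a1 = 0; constraint 6: a1 + a4 = 6; constraint 11: a4 + a2 = 6 — and the others hold by inspection.

Satisfiable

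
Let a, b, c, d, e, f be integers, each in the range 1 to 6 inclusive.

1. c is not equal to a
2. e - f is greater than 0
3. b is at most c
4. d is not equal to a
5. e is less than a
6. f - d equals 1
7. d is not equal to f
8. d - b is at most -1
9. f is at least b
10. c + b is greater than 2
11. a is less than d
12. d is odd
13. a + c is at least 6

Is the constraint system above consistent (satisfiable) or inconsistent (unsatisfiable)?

Constraints 2, 5, 8, 9, and 11 give d < b, b ≤ f, f < e, e < a, a < d. Chaining: d < b ≤ f < e < a < d, which forces d < d — impossible.

Unsatisfiable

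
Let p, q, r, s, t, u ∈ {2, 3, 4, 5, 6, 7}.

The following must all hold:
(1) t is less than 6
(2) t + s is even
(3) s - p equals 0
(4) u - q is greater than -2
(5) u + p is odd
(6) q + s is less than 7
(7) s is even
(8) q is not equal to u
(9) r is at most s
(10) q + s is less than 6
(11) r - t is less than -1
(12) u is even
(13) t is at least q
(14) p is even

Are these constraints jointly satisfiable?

Unsatisfiable

Constraint 12 makes u even and constraint 14 makes p even, so u + p must be even. Constraint 5 says u + p is odd — contradiction.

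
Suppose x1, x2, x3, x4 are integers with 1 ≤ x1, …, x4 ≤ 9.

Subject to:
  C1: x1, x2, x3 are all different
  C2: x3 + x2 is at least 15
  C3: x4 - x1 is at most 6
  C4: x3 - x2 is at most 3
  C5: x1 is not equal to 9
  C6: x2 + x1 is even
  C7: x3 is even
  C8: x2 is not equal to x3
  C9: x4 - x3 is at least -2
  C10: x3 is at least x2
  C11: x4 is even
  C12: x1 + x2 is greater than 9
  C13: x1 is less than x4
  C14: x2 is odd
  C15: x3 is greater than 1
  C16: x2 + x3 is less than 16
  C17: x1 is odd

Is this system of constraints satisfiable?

Try x1 = 5, x2 = 7, x3 = 8, x4 = 8.
Check constraint 2: x3 + x2 = 15; constraint 3: x4 - x1 = 3; constraint 4: x3 - x2 = 1. The remaining constraints are straightforward to verify.

Satisfiable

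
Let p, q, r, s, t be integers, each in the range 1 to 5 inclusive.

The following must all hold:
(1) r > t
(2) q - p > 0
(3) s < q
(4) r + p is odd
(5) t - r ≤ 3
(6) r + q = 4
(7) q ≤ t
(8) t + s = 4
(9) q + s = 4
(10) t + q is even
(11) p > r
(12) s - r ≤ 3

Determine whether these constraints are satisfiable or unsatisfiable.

Unsatisfiable

Constraints 1, 2, 7, and 11 give t < r, r < p, p < q, q ≤ t. Chaining: t < r < p < q ≤ t, which forces t < t — impossible.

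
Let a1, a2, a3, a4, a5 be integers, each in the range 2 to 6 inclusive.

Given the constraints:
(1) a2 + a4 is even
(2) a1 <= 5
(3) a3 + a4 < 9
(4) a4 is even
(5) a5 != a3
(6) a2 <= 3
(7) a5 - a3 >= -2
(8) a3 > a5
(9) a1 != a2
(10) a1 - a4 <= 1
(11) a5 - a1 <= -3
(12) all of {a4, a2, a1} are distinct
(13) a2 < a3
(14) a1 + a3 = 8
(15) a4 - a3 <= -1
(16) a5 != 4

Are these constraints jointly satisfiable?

Constraints 7, 10, 11, and 15 give a3 − a4 ≥ 1, a4 − a1 ≥ -1, a1 − a5 ≥ 3, a5 − a3 ≥ -2.
Adding all 4 inequalities: the left sides telescope to 0, and the right sides sum to 1 + (-1) + 3 + (-2) = 1. So 0 ≥ 1, which is false.

Unsatisfiable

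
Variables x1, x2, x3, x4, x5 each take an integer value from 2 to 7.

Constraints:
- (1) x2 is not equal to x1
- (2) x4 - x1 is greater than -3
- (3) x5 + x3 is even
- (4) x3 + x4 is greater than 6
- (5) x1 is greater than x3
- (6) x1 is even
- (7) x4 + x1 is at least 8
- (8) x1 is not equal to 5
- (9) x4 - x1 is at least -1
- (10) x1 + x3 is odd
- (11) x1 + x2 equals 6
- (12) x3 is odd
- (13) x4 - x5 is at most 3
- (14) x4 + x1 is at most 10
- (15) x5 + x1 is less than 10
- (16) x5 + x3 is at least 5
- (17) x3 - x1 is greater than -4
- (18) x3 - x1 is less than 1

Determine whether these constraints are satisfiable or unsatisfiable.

Take x1 = 4, x2 = 2, x3 = 3, x4 = 4, x5 = 3. Then constraint 2: x4 - x1 = 0; constraint 4: x3 + x4 = 7, and every other listed constraint is also met.

Satisfiable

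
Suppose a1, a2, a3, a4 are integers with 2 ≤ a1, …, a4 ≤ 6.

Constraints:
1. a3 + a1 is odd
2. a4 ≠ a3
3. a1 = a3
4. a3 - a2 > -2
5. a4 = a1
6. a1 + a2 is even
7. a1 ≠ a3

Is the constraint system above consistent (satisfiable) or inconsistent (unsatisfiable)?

Unsatisfiable

From constraints 3 and 5, a4 = a1 = a3, so a4 = a3. But constraint 2 says a4 ≠ a3. Contradiction.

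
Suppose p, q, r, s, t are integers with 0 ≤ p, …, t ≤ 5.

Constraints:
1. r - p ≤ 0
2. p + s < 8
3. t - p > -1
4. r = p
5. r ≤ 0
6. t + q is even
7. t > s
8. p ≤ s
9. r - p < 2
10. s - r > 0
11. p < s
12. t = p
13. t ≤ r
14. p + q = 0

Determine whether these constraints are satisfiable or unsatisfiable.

Unsatisfiable

Constraints 7, 10, and 13 give t ≤ r, r < s, s < t. Chaining: t ≤ r < s < t, which forces t < t — impossible.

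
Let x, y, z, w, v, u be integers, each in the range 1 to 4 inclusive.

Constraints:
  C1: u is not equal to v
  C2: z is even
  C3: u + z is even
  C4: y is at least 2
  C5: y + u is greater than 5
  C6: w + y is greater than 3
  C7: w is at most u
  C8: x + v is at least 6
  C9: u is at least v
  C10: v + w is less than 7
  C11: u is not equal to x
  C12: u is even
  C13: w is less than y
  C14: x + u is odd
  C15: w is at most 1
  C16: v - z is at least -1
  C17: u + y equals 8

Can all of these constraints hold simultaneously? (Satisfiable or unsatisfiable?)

Satisfiable

Take x = 3, y = 4, z = 4, w = 1, v = 3, u = 4. Then constraint 5: y + u = 8; constraint 6: w + y = 5, and every other listed constraint is also met.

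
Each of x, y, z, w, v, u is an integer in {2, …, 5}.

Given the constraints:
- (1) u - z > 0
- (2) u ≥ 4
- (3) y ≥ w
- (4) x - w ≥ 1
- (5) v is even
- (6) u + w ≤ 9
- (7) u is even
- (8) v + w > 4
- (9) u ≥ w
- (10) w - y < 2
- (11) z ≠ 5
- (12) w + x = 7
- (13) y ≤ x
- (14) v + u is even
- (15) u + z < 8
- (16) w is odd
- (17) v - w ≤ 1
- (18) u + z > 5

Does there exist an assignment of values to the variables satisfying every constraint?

One satisfying assignment is x = 4, y = 4, z = 2, w = 3, v = 4, u = 4.
For the less obvious constraints — constraint 1: u - z = 2; constraint 4: x - w = 1 — and the others hold by inspection.

Satisfiable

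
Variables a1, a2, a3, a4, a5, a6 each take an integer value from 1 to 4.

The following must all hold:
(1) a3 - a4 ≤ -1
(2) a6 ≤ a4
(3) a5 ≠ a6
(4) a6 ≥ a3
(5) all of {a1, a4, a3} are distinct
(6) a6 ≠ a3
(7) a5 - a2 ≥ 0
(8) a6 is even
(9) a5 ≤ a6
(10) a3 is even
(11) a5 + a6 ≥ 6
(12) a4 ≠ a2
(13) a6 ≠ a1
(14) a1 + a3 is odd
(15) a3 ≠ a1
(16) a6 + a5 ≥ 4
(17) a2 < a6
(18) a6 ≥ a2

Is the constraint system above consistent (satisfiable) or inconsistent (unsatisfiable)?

Take a1 = 3, a2 = 1, a3 = 2, a4 = 4, a5 = 2, a6 = 4. Then constraint 1: a3 - a4 = -2; constraint 7: a5 - a2 = 1; constraint 11: a5 + a6 = 6, and every other listed constraint is also met.

Satisfiable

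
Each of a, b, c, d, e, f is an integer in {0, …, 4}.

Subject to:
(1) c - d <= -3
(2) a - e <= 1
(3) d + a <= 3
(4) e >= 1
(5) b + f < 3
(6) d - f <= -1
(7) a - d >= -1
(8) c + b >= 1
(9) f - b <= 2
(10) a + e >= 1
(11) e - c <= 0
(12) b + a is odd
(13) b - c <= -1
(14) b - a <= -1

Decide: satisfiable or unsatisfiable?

Constraints 1, 2, 6, 9, 11, and 14 give a − b ≥ 1, b − f ≥ -2, f − d ≥ 1, d − c ≥ 3, c − e ≥ 0, e − a ≥ -1.
Adding all 6 inequalities: the left sides telescope to 0, and the right sides sum to 1 + (-2) + 1 + 3 + 0 + (-1) = 2. So 0 ≥ 2, which is false.

Unsatisfiable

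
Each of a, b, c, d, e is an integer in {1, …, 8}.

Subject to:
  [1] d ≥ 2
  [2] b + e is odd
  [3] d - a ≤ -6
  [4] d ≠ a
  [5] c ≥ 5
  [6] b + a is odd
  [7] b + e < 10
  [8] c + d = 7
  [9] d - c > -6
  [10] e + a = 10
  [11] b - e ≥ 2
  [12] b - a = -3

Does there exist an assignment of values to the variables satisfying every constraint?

The assignment a = 8, b = 5, c = 5, d = 2, e = 2 works:
  constraint 3 holds since d - a = -6.
  constraint 7 holds since b + e = 7.
The rest check out directly.

Satisfiable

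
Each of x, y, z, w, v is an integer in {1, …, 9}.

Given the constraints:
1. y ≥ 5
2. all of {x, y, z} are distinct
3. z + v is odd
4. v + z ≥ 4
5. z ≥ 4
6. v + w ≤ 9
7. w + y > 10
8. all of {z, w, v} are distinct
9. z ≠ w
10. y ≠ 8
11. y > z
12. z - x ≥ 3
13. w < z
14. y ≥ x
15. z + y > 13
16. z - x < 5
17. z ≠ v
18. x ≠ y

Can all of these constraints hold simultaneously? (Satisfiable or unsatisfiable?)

Satisfiable

Setting (x, y, z, w, v) = (2, 9, 5, 4, 2) satisfies everything: constraint 4: v + z = 7; constraint 6: v + w = 6; constraint 7: w + y = 13, and the others follow.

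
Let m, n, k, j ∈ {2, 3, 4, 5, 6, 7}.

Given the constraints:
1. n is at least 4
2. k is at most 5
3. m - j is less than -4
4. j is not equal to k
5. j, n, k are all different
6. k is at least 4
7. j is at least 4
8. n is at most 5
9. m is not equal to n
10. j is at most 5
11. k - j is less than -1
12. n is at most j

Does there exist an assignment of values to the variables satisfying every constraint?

Constraints 1, 2, 6, 7, 8, and 10 confine each of j, n, k to the 2 values {4, 5}.
Constraint 5 requires all 3 of them to be distinct, but only 2 values are available — impossible by the pigeonhole principle.

Unsatisfiable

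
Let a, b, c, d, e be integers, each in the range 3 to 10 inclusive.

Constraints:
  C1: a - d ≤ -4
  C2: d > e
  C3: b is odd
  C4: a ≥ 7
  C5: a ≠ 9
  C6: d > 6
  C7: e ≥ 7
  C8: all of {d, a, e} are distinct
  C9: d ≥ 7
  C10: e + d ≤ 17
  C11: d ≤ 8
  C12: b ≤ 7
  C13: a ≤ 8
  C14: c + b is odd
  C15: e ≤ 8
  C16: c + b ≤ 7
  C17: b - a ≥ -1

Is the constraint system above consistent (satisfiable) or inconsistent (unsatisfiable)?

Unsatisfiable

Constraints 4, 7, 9, 11, 13, and 15 confine each of d, a, e to the 2 values {7, 8}.
Constraint 8 requires all 3 of them to be distinct, but only 2 values are available — impossible by the pigeonhole principle.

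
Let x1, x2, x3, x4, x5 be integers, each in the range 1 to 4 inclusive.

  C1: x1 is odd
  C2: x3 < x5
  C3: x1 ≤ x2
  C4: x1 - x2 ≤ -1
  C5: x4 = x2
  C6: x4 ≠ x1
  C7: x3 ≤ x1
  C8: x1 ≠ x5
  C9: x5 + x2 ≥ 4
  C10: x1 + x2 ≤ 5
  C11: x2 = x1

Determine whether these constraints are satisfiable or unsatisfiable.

Unsatisfiable

From constraints 5 and 11, x4 = x2 = x1, so x4 = x1. But constraint 6 says x4 ≠ x1. Contradiction.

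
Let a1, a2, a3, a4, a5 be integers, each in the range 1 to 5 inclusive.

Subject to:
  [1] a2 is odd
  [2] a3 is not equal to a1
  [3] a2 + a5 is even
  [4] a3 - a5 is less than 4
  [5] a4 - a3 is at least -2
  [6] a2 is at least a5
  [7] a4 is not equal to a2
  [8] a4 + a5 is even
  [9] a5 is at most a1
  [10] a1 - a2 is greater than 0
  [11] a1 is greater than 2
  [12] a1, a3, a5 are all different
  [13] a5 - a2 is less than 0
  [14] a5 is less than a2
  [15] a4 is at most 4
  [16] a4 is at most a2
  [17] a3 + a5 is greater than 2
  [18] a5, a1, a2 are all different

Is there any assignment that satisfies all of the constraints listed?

Take a1 = 4, a2 = 3, a3 = 2, a4 = 1, a5 = 1. Then constraint 4: a3 - a5 = 1; constraint 5: a4 - a3 = -1, and every other listed constraint is also met.

Satisfiable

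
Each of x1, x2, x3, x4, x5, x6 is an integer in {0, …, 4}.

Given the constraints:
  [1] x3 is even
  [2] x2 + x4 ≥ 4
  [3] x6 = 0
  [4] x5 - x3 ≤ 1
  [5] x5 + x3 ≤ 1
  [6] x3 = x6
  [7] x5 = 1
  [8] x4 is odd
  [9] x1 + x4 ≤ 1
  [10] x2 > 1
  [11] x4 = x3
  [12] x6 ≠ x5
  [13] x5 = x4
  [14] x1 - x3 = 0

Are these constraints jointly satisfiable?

Unsatisfiable

Constraint 7 fixes x5 = 1 and constraint 3 fixes x6 = 0. Constraints 6, 11, and 13 give x5 = x4 = x3 = x6, so x5 = x6. But 1 ≠ 0 — contradiction.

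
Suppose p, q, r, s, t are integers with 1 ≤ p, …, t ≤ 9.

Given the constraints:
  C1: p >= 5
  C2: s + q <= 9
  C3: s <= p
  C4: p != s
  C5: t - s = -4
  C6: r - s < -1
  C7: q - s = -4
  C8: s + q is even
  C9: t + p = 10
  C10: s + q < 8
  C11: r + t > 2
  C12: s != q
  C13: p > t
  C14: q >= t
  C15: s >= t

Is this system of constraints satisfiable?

Satisfiable

Setting (p, q, r, s, t) = (9, 1, 2, 5, 1) satisfies everything: constraint 2: s + q = 6; constraint 5: t - s = -4, and the others follow.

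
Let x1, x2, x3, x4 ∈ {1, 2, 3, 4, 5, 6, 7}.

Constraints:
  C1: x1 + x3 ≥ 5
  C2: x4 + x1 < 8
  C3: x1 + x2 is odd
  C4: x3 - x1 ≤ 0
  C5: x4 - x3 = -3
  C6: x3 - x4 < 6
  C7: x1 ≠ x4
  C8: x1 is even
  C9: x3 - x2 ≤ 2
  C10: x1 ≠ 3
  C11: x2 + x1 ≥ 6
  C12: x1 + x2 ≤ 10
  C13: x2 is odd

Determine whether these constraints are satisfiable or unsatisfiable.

Try x1 = 4, x2 = 5, x3 = 4, x4 = 1.
Check constraint 1: x1 + x3 = 8; constraint 2: x4 + x1 = 5; constraint 4: x3 - x1 = 0. The remaining constraints are straightforward to verify.

Satisfiable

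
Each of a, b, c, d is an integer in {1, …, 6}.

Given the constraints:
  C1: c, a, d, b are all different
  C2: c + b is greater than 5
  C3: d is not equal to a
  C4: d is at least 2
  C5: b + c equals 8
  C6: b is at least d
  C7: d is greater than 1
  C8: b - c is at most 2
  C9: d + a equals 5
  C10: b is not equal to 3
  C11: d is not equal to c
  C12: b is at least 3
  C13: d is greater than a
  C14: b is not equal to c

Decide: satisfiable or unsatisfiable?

One satisfying assignment is a = 1, b = 5, c = 3, d = 4.
For the less obvious constraints — constraint 2: c + b = 8; constraint 5: b + c = 8 — and the others hold by inspection.

Satisfiable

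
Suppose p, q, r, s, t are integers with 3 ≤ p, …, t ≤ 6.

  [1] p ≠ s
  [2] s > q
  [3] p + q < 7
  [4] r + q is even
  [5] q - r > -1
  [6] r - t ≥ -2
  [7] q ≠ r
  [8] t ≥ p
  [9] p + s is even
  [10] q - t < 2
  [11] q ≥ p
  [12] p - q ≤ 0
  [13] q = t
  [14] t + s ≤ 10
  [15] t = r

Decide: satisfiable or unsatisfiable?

From constraints 13 and 15, q = t = r, so q = r. But constraint 7 says q ≠ r. Contradiction.

Unsatisfiable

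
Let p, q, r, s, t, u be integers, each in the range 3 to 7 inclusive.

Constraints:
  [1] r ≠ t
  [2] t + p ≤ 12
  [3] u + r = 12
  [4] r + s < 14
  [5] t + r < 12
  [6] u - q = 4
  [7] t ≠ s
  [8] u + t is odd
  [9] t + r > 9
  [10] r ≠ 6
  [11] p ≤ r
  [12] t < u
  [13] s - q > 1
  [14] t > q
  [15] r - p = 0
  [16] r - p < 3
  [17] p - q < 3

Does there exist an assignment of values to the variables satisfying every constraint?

One satisfying assignment is p = 5, q = 3, r = 5, s = 7, t = 6, u = 7.
For the less obvious constraints — constraint 2: t + p = 11; constraint 3: u + r = 12 — and the others hold by inspection.

Satisfiable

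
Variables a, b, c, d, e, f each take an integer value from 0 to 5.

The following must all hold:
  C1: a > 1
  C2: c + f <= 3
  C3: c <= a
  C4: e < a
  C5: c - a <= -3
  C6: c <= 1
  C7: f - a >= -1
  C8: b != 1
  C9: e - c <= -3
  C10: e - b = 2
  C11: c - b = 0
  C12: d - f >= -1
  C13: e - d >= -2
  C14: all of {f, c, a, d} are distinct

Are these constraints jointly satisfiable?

Constraints 5, 7, 9, 12, and 13 give e − d ≥ -2, d − f ≥ -1, f − a ≥ -1, a − c ≥ 3, c − e ≥ 3.
Adding all 5 inequalities: the left sides telescope to 0, and the right sides sum to (-2) + (-1) + (-1) + 3 + 3 = 2. So 0 ≥ 2, which is false.

Unsatisfiable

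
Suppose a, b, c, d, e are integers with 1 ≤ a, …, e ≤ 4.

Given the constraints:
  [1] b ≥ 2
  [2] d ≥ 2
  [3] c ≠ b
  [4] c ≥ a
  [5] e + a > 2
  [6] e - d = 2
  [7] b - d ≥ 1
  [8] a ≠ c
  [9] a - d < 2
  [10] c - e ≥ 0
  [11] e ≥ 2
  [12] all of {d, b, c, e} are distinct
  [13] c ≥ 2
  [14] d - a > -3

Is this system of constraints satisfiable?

Constraints 1, 2, 11, and 13 confine each of d, b, c, e to the 3 values {2, …, 4} (the domain already gives each ≤ 4).
Constraint 12 requires all 4 of them to be distinct, but only 3 values are available — impossible by the pigeonhole principle.

Unsatisfiable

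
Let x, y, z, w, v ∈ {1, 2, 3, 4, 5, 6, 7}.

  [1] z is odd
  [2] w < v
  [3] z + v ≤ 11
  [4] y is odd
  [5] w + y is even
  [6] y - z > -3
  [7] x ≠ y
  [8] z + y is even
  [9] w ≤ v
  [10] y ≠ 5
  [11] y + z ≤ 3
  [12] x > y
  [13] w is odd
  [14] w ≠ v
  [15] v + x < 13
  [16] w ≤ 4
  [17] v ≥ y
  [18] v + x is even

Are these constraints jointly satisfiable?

One satisfying assignment is x = 3, y = 1, z = 1, w = 3, v = 7.
For the less obvious constraints — constraint 3: z + v = 8; constraint 6: y - z = 0 — and the others hold by inspection.

Satisfiable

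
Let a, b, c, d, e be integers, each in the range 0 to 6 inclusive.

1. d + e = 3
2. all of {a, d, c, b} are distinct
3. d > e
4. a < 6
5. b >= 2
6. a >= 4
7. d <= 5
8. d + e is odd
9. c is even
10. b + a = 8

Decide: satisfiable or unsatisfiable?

One satisfying assignment is a = 5, b = 3, c = 0, d = 2, e = 1.
For the less obvious constraints — constraint 1: d + e = 3; constraint 2: values 5, 2, 0, 3 are distinct; constraint 10: b + a = 8 — and the others hold by inspection.

Satisfiable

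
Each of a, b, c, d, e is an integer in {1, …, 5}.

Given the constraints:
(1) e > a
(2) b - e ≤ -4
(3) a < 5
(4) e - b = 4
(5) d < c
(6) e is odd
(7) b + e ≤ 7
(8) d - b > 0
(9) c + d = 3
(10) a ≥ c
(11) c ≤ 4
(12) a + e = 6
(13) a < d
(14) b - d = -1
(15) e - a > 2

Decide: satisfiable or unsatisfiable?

Unsatisfiable

Constraints 5, 10, and 13 give a < d, d < c, c ≤ a. Chaining: a < d < c ≤ a, which forces a < a — impossible.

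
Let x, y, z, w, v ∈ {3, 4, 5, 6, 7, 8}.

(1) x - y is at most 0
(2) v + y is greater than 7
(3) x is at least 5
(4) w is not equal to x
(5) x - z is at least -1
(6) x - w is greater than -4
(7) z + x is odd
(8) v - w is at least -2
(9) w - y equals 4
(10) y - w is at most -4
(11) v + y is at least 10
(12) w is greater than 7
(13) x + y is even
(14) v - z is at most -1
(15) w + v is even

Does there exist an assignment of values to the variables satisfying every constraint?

Unsatisfiable

Constraints 1, 5, 8, 10, and 14 give z − v ≥ 1, v − w ≥ -2, w − y ≥ 4, y − x ≥ 0, x − z ≥ -1.
Adding all 5 inequalities: the left sides telescope to 0, and the right sides sum to 1 + (-2) + 4 + 0 + (-1) = 2. So 0 ≥ 2, which is false.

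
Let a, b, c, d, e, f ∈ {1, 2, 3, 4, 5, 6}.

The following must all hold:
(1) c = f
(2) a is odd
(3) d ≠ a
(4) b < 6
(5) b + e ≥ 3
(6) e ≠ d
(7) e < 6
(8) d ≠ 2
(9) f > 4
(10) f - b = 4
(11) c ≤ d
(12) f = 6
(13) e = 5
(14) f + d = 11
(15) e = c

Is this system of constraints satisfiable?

Constraint 13 fixes e = 5 and constraint 12 fixes f = 6. Constraints 1 and 15 give e = c = f, so e = f. But 5 ≠ 6 — contradiction.

Unsatisfiable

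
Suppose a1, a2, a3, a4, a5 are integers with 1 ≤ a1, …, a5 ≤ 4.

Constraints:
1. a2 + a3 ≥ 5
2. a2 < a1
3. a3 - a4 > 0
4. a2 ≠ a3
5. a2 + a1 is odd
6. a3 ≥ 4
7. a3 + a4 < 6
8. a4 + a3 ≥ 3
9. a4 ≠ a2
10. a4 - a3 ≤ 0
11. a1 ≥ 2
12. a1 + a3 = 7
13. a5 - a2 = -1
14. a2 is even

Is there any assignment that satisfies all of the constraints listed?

Try a1 = 3, a2 = 2, a3 = 4, a4 = 1, a5 = 1.
Check constraint 1: a2 + a3 = 6; constraint 3: a3 - a4 = 3; constraint 7: a3 + a4 = 5. The remaining constraints are straightforward to verify.

Satisfiable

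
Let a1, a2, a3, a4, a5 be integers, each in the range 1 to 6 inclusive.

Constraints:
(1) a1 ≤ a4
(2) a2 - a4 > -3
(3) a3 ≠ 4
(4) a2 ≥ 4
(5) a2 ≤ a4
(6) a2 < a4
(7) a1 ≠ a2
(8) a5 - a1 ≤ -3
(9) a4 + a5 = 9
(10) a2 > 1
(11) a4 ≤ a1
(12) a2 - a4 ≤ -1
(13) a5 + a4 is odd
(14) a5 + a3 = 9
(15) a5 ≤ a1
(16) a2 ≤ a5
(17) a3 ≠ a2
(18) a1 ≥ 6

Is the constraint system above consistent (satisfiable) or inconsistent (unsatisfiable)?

Unsatisfiable

From constraints 1 and 18: a4 ≥ a1 ≥ 6. From constraints 4 and 16: a5 ≥ a2 ≥ 4. Hence a4 + a5 ≥ 10. But constraint 9 requires a4 + a5 = 9, and 9 < 10. Contradiction.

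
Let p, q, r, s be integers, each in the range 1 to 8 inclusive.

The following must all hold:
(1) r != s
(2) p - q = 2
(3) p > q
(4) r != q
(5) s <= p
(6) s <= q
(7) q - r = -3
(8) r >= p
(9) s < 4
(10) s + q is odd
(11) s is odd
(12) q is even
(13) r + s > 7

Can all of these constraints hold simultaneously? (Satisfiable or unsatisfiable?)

Satisfiable

Setting (p, q, r, s) = (6, 4, 7, 3) satisfies everything: constraint 2: p - q = 2; constraint 7: q - r = -3; constraint 13: r + s = 10, and the others follow.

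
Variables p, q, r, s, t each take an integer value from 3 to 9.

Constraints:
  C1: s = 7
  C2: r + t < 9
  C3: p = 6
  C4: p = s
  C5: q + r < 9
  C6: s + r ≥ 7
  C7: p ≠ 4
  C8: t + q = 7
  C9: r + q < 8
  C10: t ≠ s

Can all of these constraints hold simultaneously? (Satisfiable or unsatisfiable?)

Unsatisfiable

Constraint 3 fixes p = 6 and constraint 1 fixes s = 7, but constraint 4 requires p = s. Since 6 ≠ 7, contradiction.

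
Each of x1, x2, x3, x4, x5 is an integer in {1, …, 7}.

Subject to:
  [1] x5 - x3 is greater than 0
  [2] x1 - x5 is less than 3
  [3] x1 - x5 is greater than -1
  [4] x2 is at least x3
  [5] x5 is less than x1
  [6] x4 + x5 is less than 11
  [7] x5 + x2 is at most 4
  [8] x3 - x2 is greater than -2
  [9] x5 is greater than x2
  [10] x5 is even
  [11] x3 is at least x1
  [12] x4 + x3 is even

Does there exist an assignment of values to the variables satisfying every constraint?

Constraints 1, 5, and 11 give x3 < x5, x5 < x1, x1 ≤ x3. Chaining: x3 < x5 < x1 ≤ x3, which forces x3 < x3 — impossible.

Unsatisfiable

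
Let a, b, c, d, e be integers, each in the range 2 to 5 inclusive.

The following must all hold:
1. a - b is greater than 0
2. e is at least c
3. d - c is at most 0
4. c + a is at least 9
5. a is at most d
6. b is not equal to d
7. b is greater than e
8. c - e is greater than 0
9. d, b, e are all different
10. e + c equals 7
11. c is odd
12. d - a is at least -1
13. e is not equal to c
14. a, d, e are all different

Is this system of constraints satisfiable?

Unsatisfiable

Constraints 1, 2, 3, 5, and 7 give d ≤ c, c ≤ e, e < b, b < a, a ≤ d. Chaining: d ≤ c ≤ e < b < a ≤ d, which forces d < d — impossible.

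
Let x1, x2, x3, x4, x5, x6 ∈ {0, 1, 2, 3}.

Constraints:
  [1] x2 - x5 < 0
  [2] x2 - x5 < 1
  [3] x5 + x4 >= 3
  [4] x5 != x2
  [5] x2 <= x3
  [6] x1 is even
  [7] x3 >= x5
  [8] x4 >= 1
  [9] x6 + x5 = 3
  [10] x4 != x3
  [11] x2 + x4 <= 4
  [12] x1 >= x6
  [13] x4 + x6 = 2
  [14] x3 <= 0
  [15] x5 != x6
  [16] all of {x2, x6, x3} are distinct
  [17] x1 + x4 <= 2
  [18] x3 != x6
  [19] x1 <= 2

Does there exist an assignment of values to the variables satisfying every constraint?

From constraints 12 and 19: x6 ≤ x1 ≤ 2. From constraints 7 and 14: x5 ≤ x3 ≤ 0. Hence x6 + x5 ≤ 2. But constraint 9 requires x6 + x5 = 3, and 3 > 2. Contradiction.

Unsatisfiable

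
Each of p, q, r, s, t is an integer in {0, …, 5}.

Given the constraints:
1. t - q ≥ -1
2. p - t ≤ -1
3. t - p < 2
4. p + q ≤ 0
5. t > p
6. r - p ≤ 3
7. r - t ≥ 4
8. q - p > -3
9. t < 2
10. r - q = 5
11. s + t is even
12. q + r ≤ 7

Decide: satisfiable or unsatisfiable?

Unsatisfiable

Constraints 2, 6, and 7 give p − r ≥ -3, r − t ≥ 4, t − p ≥ 1.
Adding all 3 inequalities: the left sides telescope to 0, and the right sides sum to (-3) + 4 + 1 = 2. So 0 ≥ 2, which is false.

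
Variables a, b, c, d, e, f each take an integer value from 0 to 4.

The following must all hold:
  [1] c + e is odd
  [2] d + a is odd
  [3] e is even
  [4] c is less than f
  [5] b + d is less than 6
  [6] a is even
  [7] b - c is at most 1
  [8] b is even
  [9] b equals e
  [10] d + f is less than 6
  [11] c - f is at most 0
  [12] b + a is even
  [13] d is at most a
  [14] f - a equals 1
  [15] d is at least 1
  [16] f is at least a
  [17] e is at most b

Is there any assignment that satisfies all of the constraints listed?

The assignment a = 2, b = 2, c = 1, d = 1, e = 2, f = 3 works:
  constraint 5 holds since b + d = 3.
  constraint 7 holds since b - c = 1.
  constraint 10 holds since d + f = 4.
The rest check out directly.

Satisfiable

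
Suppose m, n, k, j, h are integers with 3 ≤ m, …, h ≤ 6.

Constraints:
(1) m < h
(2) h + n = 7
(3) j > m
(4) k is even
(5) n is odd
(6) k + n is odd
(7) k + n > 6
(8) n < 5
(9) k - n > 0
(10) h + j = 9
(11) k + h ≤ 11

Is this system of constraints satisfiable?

Take m = 3, n = 3, k = 6, j = 5, h = 4. Then constraint 2: h + n = 7; constraint 7: k + n = 9; constraint 9: k - n = 3, and every other listed constraint is also met.

Satisfiable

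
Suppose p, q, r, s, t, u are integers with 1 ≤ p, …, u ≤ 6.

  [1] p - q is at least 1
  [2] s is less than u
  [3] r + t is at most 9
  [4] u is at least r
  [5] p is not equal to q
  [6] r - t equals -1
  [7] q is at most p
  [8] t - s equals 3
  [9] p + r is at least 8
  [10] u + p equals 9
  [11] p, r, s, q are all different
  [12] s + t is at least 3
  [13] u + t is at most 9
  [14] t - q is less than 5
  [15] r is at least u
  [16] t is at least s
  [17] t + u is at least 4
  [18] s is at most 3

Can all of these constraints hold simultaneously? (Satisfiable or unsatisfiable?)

Satisfiable

One satisfying assignment is p = 6, q = 2, r = 3, s = 1, t = 4, u = 3.
For the less obvious constraints — constraint 1: p - q = 4; constraint 3: r + t = 7; constraint 6: r - t = -1 — and the others hold by inspection.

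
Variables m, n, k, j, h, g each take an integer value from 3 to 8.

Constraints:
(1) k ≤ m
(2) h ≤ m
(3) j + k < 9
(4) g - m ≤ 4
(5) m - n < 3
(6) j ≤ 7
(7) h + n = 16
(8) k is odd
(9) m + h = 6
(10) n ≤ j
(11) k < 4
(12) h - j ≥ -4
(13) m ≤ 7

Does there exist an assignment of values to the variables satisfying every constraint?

From constraints 2 and 13: h ≤ m ≤ 7. From constraints 6 and 10: n ≤ j ≤ 7. Hence h + n ≤ 14. But constraint 7 requires h + n = 16, and 16 > 14. Contradiction.

Unsatisfiable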